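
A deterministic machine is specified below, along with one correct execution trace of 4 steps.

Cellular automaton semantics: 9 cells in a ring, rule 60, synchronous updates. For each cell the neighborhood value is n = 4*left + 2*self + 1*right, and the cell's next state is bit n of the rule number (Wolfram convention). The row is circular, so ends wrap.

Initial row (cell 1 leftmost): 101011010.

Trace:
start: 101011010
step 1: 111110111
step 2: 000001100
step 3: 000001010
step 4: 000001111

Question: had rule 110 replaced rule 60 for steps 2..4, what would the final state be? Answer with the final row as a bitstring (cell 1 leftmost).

(re-executing steps 2..4 under rule 110; state before step 2: 111110111)
step 2: 000011100
step 3: 000110100
step 4: 001111100

001111100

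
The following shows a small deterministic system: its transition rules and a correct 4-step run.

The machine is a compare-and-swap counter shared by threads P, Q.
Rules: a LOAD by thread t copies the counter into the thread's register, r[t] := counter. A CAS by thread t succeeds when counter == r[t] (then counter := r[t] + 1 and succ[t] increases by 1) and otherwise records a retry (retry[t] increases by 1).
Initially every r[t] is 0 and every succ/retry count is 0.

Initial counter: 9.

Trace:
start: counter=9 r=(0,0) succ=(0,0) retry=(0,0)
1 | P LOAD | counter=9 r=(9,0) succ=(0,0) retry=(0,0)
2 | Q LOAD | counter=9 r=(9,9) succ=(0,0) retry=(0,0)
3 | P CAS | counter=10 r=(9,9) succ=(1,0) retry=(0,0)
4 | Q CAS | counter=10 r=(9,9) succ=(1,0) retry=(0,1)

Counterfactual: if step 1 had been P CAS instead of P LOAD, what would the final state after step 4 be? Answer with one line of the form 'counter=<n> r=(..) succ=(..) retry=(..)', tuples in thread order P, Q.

counter=10 r=(0,9) succ=(0,1) retry=(2,0)

(re-executing from step 1 with the substitution; state before step 1: counter=9 r=(0,0) succ=(0,0) retry=(0,0))
1 | P CAS | counter=9 r=(0,0) succ=(0,0) retry=(1,0)
2 | Q LOAD | counter=9 r=(0,9) succ=(0,0) retry=(1,0)
3 | P CAS | counter=9 r=(0,9) succ=(0,0) retry=(2,0)
4 | Q CAS | counter=10 r=(0,9) succ=(0,1) retry=(2,0)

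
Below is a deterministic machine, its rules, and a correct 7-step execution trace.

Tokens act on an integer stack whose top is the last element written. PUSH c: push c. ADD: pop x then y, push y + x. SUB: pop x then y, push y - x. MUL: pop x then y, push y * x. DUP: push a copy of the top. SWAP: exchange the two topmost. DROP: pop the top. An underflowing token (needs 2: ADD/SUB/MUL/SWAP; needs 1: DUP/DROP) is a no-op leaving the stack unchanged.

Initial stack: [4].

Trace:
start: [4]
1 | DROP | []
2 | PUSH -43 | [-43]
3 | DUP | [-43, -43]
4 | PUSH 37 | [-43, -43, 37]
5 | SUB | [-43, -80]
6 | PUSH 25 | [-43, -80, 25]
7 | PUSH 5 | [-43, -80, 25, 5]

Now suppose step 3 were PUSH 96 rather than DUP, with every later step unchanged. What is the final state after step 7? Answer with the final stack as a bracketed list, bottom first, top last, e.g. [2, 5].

[-43, 59, 25, 5]

(re-executing from step 3 with the substitution; state before step 3: [-43])
3 | PUSH 96 | [-43, 96]
4 | PUSH 37 | [-43, 96, 37]
5 | SUB | [-43, 59]
6 | PUSH 25 | [-43, 59, 25]
7 | PUSH 5 | [-43, 59, 25, 5]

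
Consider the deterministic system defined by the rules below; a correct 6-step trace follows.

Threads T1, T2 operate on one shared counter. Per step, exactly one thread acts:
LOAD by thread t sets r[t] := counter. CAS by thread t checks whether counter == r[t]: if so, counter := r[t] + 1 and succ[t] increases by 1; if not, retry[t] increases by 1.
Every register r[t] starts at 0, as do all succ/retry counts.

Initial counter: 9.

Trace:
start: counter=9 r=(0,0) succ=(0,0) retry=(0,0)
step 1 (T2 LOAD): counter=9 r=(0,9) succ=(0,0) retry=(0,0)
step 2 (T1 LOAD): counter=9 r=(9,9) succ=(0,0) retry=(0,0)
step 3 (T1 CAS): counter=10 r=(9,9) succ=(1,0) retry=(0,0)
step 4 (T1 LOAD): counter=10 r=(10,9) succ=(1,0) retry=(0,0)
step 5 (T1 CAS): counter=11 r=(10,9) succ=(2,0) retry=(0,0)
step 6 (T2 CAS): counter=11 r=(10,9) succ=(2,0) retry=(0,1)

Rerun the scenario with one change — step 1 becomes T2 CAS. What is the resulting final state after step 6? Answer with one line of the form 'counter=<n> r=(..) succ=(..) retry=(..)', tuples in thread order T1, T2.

(re-executing from step 1 with the substitution; state before step 1: counter=9 r=(0,0) succ=(0,0) retry=(0,0))
step 1 (T2 CAS): counter=9 r=(0,0) succ=(0,0) retry=(0,1)
step 2 (T1 LOAD): counter=9 r=(9,0) succ=(0,0) retry=(0,1)
step 3 (T1 CAS): counter=10 r=(9,0) succ=(1,0) retry=(0,1)
step 4 (T1 LOAD): counter=10 r=(10,0) succ=(1,0) retry=(0,1)
step 5 (T1 CAS): counter=11 r=(10,0) succ=(2,0) retry=(0,1)
step 6 (T2 CAS): counter=11 r=(10,0) succ=(2,0) retry=(0,2)

counter=11 r=(10,0) succ=(2,0) retry=(0,2)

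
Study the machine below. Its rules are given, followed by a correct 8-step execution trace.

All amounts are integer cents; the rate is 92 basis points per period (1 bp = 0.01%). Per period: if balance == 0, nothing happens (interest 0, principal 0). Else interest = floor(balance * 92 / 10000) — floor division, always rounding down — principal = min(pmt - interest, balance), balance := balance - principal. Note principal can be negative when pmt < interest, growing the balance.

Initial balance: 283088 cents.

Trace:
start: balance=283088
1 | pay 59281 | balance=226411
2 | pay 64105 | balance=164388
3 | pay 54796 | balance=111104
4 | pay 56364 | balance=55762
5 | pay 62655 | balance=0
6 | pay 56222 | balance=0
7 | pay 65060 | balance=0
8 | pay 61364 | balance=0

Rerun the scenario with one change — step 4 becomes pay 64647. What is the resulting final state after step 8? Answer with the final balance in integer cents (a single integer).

(re-executing from step 4 with the substitution; state before step 4: balance=111104)
4 | pay 64647 | balance=47479
5 | pay 62655 | balance=0
6 | pay 56222 | balance=0
7 | pay 65060 | balance=0
8 | pay 61364 | balance=0

0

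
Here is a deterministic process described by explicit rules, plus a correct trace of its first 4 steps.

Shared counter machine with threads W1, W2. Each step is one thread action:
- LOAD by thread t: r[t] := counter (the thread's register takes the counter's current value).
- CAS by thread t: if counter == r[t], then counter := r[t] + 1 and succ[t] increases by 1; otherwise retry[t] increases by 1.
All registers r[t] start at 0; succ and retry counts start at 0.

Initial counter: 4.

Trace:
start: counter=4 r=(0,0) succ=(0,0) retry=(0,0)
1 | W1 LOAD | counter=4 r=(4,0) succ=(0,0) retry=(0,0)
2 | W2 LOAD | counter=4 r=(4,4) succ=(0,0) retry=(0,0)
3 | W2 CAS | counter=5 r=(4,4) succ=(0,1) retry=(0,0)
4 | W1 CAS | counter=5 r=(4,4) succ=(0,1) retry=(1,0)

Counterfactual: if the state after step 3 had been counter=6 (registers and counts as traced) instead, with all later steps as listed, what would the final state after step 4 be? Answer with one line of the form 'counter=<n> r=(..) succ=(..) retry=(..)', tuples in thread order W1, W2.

counter=6 r=(4,4) succ=(0,1) retry=(1,0)

state after step 3 := counter=6 r=(4,4) succ=(0,1) retry=(0,0)
4 | W1 CAS | counter=6 r=(4,4) succ=(0,1) retry=(1,0)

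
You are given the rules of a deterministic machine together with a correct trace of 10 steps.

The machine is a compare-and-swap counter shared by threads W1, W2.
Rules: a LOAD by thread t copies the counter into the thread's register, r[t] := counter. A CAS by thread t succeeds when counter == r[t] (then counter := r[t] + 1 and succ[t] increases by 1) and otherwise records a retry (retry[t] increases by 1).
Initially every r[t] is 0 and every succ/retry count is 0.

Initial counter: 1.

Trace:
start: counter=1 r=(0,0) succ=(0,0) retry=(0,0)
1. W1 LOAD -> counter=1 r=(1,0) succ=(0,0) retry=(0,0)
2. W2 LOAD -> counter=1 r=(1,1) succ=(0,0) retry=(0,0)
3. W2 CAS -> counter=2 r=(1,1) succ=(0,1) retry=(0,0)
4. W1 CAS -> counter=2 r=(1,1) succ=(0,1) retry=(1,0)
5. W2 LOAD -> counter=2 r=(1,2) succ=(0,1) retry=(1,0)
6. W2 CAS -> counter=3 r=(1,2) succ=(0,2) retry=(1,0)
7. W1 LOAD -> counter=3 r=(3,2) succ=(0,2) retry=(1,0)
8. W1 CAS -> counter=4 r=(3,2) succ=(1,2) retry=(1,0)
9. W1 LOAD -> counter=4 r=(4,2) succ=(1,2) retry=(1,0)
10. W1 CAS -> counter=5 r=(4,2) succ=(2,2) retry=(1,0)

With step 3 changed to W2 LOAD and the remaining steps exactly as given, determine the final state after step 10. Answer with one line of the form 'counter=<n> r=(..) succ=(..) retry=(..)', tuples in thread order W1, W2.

counter=5 r=(4,2) succ=(3,1) retry=(0,0)

(re-executing from step 3 with the substitution; state before step 3: counter=1 r=(1,1) succ=(0,0) retry=(0,0))
3. W2 LOAD -> counter=1 r=(1,1) succ=(0,0) retry=(0,0)
4. W1 CAS -> counter=2 r=(1,1) succ=(1,0) retry=(0,0)
5. W2 LOAD -> counter=2 r=(1,2) succ=(1,0) retry=(0,0)
6. W2 CAS -> counter=3 r=(1,2) succ=(1,1) retry=(0,0)
7. W1 LOAD -> counter=3 r=(3,2) succ=(1,1) retry=(0,0)
8. W1 CAS -> counter=4 r=(3,2) succ=(2,1) retry=(0,0)
9. W1 LOAD -> counter=4 r=(4,2) succ=(2,1) retry=(0,0)
10. W1 CAS -> counter=5 r=(4,2) succ=(3,1) retry=(0,0)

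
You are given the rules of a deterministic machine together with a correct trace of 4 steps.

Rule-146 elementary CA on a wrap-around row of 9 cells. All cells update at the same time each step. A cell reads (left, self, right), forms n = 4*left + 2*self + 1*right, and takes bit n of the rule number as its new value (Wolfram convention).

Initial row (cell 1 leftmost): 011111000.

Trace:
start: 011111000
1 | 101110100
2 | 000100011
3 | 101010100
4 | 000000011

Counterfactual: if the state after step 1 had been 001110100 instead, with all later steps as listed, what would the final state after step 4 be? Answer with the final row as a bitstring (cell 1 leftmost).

010100000

state after step 1 := 001110100
2 | 010100010
3 | 100010101
4 | 010100000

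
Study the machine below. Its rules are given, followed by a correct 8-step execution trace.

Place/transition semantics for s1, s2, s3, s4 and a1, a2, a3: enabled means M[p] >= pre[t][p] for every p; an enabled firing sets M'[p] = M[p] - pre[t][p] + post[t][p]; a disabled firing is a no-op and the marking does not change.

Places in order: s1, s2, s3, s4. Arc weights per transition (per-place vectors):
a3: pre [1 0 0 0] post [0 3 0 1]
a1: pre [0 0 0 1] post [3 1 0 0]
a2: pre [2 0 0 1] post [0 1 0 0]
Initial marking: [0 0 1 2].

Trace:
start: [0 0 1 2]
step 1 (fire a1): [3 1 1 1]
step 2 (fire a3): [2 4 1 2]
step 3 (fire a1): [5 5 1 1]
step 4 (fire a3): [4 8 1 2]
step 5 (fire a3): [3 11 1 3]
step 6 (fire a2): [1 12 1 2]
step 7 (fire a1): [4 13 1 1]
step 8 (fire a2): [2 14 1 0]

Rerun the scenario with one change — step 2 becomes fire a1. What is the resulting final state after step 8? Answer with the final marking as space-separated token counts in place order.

5 10 1 0

(re-executing from step 2 with the substitution; state before step 2: [3 1 1 1])
step 2 (fire a1): [6 2 1 0]
step 3 (fire a1): [6 2 1 0]
step 4 (fire a3): [5 5 1 1]
step 5 (fire a3): [4 8 1 2]
step 6 (fire a2): [2 9 1 1]
step 7 (fire a1): [5 10 1 0]
step 8 (fire a2): [5 10 1 0]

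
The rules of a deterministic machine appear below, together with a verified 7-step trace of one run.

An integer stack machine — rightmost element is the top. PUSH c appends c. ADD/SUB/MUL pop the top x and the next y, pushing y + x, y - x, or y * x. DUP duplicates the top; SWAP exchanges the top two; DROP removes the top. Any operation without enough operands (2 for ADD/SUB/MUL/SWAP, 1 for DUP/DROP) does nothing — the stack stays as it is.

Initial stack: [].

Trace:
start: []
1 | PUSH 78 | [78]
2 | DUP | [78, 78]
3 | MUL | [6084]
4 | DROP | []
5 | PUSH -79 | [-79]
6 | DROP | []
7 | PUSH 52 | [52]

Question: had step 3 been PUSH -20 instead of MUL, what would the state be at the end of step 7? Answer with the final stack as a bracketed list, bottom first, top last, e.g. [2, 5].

[78, 78, 52]

(re-executing from step 3 with the substitution; state before step 3: [78, 78])
3 | PUSH -20 | [78, 78, -20]
4 | DROP | [78, 78]
5 | PUSH -79 | [78, 78, -79]
6 | DROP | [78, 78]
7 | PUSH 52 | [78, 78, 52]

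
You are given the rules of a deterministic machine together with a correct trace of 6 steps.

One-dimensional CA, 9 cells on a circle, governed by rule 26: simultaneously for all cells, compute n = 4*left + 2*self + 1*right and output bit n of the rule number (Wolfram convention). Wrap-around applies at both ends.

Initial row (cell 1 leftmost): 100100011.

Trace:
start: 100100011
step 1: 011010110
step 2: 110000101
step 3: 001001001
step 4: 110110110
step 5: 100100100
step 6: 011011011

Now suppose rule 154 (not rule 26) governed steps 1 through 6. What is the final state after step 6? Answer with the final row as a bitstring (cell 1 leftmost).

(re-executing steps 1..6 under rule 154; state before step 1: 100100011)
step 1: 011010111
step 2: 010000110
step 3: 101001101
step 4: 000111001
step 5: 101110110
step 6: 001100100

001100100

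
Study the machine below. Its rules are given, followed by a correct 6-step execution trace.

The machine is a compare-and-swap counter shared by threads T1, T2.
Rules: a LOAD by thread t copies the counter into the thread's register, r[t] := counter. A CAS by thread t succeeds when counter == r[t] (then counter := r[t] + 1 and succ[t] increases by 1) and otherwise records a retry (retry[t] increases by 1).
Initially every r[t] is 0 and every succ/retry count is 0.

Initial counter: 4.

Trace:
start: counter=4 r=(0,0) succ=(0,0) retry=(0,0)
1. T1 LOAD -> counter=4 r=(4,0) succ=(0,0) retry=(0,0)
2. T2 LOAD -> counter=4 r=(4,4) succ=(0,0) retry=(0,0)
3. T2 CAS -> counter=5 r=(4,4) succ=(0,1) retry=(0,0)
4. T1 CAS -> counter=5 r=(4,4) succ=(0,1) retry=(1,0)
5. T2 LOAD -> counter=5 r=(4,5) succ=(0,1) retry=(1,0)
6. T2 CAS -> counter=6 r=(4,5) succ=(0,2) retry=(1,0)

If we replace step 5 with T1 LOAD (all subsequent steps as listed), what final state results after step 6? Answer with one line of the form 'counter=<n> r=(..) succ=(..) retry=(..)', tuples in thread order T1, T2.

(re-executing from step 5 with the substitution; state before step 5: counter=5 r=(4,4) succ=(0,1) retry=(1,0))
5. T1 LOAD -> counter=5 r=(5,4) succ=(0,1) retry=(1,0)
6. T2 CAS -> counter=5 r=(5,4) succ=(0,1) retry=(1,1)

counter=5 r=(5,4) succ=(0,1) retry=(1,1)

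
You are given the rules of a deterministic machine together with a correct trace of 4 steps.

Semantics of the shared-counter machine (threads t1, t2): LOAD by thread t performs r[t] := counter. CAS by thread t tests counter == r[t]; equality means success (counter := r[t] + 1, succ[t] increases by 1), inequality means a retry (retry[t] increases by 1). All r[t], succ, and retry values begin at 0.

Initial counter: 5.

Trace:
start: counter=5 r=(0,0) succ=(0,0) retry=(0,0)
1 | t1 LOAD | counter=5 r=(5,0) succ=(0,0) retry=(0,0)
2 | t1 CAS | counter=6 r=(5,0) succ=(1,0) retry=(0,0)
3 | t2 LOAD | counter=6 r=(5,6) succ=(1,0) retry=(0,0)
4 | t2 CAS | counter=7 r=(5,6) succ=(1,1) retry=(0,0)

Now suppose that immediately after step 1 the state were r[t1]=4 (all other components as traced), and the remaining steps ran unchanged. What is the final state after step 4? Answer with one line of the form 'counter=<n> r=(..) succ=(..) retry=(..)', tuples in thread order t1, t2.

state after step 1 := counter=5 r=(4,0) succ=(0,0) retry=(0,0)
2 | t1 CAS | counter=5 r=(4,0) succ=(0,0) retry=(1,0)
3 | t2 LOAD | counter=5 r=(4,5) succ=(0,0) retry=(1,0)
4 | t2 CAS | counter=6 r=(4,5) succ=(0,1) retry=(1,0)

counter=6 r=(4,5) succ=(0,1) retry=(1,0)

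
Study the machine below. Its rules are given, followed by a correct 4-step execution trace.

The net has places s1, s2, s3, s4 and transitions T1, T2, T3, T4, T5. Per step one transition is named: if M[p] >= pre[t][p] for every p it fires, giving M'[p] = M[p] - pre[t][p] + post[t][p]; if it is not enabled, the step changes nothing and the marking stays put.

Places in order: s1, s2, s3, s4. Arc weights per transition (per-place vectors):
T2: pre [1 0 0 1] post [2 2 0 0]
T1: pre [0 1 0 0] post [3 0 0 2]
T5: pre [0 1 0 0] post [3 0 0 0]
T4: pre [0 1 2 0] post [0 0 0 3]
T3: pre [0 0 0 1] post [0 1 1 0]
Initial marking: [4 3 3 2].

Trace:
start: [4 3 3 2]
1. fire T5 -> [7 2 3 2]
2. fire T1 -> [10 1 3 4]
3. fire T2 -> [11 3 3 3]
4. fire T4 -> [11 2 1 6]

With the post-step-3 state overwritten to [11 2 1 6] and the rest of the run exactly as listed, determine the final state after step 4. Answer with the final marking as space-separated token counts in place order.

state after step 3 := [11 2 1 6]
4. fire T4 -> [11 2 1 6]

11 2 1 6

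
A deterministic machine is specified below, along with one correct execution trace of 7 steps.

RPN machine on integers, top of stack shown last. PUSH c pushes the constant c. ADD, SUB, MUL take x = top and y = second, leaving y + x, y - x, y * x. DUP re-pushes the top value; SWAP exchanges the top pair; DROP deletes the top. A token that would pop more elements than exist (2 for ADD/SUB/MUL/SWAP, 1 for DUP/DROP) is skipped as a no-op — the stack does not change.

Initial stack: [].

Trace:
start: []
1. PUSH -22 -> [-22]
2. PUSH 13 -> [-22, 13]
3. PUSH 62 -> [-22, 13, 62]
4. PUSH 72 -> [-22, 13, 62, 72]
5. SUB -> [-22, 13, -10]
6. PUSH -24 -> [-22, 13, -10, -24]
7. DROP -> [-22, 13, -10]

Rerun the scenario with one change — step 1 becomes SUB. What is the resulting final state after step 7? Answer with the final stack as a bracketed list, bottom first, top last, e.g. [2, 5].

[13, -10]

(re-executing from step 1 with the substitution; state before step 1: [])
1. SUB -> []
2. PUSH 13 -> [13]
3. PUSH 62 -> [13, 62]
4. PUSH 72 -> [13, 62, 72]
5. SUB -> [13, -10]
6. PUSH -24 -> [13, -10, -24]
7. DROP -> [13, -10]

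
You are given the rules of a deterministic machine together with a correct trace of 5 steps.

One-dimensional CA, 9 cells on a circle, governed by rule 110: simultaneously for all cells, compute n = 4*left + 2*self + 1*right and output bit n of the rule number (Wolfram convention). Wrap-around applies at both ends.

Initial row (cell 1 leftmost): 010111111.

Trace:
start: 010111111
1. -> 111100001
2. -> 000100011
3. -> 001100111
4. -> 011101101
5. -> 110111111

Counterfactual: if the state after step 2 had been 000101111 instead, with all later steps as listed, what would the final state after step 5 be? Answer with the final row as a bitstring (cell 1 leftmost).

111011111

state after step 2 := 000101111
3. -> 001111001
4. -> 011001011
5. -> 111011111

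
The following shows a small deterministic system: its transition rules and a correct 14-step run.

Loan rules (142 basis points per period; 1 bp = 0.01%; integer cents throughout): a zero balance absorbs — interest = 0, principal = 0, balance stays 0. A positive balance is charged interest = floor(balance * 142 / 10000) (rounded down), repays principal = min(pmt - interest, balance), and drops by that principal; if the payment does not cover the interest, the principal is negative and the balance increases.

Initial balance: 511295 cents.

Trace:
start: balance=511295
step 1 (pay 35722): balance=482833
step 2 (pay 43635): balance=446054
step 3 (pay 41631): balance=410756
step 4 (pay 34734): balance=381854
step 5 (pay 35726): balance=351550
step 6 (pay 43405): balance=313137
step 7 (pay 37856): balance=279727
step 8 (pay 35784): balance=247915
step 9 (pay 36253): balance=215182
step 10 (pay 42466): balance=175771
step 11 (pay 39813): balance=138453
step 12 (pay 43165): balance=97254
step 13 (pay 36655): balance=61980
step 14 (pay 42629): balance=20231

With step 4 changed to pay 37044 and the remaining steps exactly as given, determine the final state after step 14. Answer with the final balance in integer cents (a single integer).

17568

(re-executing from step 4 with the substitution; state before step 4: balance=410756)
step 4 (pay 37044): balance=379544
step 5 (pay 35726): balance=349207
step 6 (pay 43405): balance=310760
step 7 (pay 37856): balance=277316
step 8 (pay 35784): balance=245469
step 9 (pay 36253): balance=212701
step 10 (pay 42466): balance=173255
step 11 (pay 39813): balance=135902
step 12 (pay 43165): balance=94666
step 13 (pay 36655): balance=59355
step 14 (pay 42629): balance=17568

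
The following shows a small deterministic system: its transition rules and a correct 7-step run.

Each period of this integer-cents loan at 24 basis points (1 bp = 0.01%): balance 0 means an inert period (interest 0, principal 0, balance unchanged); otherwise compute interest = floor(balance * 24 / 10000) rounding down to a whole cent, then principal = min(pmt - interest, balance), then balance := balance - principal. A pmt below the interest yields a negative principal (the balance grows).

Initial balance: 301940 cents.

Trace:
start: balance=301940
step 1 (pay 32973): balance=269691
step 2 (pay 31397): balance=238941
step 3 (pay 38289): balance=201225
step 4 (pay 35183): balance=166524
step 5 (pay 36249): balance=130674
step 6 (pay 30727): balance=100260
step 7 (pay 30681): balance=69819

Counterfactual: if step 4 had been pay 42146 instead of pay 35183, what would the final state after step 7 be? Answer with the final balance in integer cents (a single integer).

62805

(re-executing from step 4 with the substitution; state before step 4: balance=201225)
step 4 (pay 42146): balance=159561
step 5 (pay 36249): balance=123694
step 6 (pay 30727): balance=93263
step 7 (pay 30681): balance=62805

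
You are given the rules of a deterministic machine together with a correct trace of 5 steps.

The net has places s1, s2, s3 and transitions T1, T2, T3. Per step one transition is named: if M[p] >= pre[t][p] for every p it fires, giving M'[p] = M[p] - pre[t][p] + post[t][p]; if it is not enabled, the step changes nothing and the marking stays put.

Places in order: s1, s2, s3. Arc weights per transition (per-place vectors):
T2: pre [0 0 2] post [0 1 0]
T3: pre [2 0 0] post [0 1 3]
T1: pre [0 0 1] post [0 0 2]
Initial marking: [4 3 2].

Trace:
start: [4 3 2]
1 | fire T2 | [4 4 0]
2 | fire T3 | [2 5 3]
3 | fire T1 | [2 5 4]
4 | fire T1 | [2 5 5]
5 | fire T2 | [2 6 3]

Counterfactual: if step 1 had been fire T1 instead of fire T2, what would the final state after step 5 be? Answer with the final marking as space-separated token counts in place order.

(re-executing from step 1 with the substitution; state before step 1: [4 3 2])
1 | fire T1 | [4 3 3]
2 | fire T3 | [2 4 6]
3 | fire T1 | [2 4 7]
4 | fire T1 | [2 4 8]
5 | fire T2 | [2 5 6]

2 5 6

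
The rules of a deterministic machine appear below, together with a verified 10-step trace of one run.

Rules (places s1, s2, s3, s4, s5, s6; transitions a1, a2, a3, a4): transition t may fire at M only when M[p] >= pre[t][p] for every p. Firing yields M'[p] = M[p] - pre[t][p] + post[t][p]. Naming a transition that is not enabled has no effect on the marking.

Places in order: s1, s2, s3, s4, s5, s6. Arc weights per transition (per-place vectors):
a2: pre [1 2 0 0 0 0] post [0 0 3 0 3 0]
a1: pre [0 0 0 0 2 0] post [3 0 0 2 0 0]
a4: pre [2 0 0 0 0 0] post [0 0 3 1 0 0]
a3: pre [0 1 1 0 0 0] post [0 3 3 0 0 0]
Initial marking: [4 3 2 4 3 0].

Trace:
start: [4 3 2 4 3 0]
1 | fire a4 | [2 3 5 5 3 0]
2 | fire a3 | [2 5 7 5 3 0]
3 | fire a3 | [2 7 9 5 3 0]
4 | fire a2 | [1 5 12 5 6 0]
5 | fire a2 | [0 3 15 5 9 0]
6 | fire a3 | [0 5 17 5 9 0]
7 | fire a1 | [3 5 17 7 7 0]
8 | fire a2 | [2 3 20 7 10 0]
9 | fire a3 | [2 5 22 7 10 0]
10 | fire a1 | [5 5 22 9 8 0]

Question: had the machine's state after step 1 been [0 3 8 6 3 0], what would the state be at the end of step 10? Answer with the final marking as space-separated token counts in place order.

5 9 19 10 2 0

state after step 1 := [0 3 8 6 3 0]
2 | fire a3 | [0 5 10 6 3 0]
3 | fire a3 | [0 7 12 6 3 0]
4 | fire a2 | [0 7 12 6 3 0]
5 | fire a2 | [0 7 12 6 3 0]
6 | fire a3 | [0 9 14 6 3 0]
7 | fire a1 | [3 9 14 8 1 0]
8 | fire a2 | [2 7 17 8 4 0]
9 | fire a3 | [2 9 19 8 4 0]
10 | fire a1 | [5 9 19 10 2 0]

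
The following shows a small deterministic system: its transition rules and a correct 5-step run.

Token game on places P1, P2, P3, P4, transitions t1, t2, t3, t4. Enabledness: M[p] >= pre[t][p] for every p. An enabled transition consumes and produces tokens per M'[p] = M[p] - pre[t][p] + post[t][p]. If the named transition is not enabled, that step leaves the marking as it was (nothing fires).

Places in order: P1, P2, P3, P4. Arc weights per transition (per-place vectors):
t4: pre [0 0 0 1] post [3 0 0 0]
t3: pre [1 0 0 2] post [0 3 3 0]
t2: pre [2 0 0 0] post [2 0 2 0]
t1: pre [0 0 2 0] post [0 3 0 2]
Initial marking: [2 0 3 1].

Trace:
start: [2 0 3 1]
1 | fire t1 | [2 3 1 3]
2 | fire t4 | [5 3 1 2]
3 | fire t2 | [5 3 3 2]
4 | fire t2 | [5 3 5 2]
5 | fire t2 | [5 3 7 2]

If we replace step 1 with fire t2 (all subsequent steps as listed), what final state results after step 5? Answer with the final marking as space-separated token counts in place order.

5 0 11 0

(re-executing from step 1 with the substitution; state before step 1: [2 0 3 1])
1 | fire t2 | [2 0 5 1]
2 | fire t4 | [5 0 5 0]
3 | fire t2 | [5 0 7 0]
4 | fire t2 | [5 0 9 0]
5 | fire t2 | [5 0 11 0]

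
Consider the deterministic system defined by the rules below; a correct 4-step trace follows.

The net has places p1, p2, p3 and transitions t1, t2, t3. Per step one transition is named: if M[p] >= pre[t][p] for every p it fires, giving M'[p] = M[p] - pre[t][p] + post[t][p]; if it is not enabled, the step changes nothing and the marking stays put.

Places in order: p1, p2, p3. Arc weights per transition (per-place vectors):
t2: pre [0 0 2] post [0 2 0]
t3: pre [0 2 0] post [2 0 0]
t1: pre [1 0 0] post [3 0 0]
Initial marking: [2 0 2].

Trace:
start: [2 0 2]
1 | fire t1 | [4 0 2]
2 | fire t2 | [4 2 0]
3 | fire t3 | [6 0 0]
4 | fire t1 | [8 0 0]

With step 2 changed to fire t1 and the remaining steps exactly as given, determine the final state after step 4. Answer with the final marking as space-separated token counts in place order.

8 0 2

(re-executing from step 2 with the substitution; state before step 2: [4 0 2])
2 | fire t1 | [6 0 2]
3 | fire t3 | [6 0 2]
4 | fire t1 | [8 0 2]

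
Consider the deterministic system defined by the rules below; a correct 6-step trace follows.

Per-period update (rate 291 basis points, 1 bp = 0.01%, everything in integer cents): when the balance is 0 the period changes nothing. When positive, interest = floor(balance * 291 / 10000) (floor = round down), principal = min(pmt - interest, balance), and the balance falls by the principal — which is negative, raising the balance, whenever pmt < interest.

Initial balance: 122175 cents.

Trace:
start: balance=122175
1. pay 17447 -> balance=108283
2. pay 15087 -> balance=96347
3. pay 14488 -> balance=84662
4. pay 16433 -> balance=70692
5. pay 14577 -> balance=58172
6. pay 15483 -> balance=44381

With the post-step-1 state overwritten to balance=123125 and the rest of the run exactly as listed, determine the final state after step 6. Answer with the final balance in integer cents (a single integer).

state after step 1 := balance=123125
2. pay 15087 -> balance=111620
3. pay 14488 -> balance=100380
4. pay 16433 -> balance=86868
5. pay 14577 -> balance=74818
6. pay 15483 -> balance=61512

61512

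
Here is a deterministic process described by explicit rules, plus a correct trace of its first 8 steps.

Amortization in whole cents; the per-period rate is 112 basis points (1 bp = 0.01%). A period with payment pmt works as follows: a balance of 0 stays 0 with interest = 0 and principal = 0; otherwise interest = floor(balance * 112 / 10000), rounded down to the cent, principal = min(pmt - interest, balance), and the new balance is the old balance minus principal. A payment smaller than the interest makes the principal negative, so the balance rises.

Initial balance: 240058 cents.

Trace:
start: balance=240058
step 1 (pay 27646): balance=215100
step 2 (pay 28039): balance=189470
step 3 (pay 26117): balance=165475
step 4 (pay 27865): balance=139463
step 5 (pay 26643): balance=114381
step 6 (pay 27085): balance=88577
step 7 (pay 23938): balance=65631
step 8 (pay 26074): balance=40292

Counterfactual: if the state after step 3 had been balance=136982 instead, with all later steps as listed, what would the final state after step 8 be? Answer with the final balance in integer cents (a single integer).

10167

state after step 3 := balance=136982
step 4 (pay 27865): balance=110651
step 5 (pay 26643): balance=85247
step 6 (pay 27085): balance=59116
step 7 (pay 23938): balance=35840
step 8 (pay 26074): balance=10167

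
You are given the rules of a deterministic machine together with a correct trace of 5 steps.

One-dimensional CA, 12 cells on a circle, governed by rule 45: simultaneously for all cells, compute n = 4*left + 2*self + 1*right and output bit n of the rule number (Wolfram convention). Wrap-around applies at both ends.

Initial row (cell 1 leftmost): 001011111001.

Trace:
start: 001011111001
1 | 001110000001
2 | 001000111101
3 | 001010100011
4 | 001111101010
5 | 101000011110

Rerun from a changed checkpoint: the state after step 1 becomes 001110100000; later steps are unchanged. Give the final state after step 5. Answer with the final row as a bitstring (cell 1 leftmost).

state after step 1 := 001110100000
2 | 101001101111
3 | 011001011000
4 | 010001110011
5 | 110101000010

110101000010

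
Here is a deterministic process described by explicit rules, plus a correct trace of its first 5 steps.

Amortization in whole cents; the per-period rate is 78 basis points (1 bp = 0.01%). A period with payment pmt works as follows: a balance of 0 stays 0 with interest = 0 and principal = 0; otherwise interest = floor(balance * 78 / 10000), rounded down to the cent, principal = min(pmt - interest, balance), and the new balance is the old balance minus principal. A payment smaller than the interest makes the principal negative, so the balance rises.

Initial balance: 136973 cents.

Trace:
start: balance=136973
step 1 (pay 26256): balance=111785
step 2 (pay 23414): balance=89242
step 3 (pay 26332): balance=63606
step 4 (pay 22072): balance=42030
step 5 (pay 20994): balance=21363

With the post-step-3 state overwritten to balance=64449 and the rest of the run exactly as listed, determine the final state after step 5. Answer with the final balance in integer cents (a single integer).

state after step 3 := balance=64449
step 4 (pay 22072): balance=42879
step 5 (pay 20994): balance=22219

22219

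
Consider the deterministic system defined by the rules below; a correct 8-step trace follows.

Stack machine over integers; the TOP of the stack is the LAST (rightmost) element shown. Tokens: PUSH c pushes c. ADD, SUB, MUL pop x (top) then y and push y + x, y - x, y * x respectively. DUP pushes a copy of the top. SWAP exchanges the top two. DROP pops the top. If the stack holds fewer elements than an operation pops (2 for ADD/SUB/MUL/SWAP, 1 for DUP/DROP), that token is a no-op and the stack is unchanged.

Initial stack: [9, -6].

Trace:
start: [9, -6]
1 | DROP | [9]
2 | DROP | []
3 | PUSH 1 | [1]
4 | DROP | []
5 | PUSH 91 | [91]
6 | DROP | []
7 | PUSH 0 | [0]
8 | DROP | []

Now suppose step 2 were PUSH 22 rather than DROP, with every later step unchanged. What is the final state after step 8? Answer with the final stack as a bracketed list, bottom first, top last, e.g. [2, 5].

[9, 22]

(re-executing from step 2 with the substitution; state before step 2: [9])
2 | PUSH 22 | [9, 22]
3 | PUSH 1 | [9, 22, 1]
4 | DROP | [9, 22]
5 | PUSH 91 | [9, 22, 91]
6 | DROP | [9, 22]
7 | PUSH 0 | [9, 22, 0]
8 | DROP | [9, 22]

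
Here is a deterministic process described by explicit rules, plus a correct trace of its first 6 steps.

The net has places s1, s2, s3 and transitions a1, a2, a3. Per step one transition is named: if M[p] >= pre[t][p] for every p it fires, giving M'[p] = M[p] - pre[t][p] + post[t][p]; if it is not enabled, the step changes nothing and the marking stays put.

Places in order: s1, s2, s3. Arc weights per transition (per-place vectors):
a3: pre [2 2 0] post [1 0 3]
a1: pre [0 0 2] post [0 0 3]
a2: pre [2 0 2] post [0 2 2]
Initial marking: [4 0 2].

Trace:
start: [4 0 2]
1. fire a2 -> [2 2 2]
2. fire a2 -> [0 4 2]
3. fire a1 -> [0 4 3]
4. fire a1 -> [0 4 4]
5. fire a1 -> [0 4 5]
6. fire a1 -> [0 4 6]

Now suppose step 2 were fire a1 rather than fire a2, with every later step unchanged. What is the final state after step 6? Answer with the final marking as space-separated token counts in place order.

2 2 7

(re-executing from step 2 with the substitution; state before step 2: [2 2 2])
2. fire a1 -> [2 2 3]
3. fire a1 -> [2 2 4]
4. fire a1 -> [2 2 5]
5. fire a1 -> [2 2 6]
6. fire a1 -> [2 2 7]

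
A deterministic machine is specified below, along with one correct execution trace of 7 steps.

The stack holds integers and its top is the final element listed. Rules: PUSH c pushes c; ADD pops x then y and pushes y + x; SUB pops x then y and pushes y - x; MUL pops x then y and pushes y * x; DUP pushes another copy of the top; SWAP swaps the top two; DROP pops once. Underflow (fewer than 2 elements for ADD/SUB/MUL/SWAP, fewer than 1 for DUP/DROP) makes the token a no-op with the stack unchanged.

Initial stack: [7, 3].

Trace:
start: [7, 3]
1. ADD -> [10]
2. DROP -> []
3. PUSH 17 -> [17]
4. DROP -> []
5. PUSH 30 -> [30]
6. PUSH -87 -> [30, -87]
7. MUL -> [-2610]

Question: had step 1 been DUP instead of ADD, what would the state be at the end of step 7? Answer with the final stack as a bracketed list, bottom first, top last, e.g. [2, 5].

[7, 3, -2610]

(re-executing from step 1 with the substitution; state before step 1: [7, 3])
1. DUP -> [7, 3, 3]
2. DROP -> [7, 3]
3. PUSH 17 -> [7, 3, 17]
4. DROP -> [7, 3]
5. PUSH 30 -> [7, 3, 30]
6. PUSH -87 -> [7, 3, 30, -87]
7. MUL -> [7, 3, -2610]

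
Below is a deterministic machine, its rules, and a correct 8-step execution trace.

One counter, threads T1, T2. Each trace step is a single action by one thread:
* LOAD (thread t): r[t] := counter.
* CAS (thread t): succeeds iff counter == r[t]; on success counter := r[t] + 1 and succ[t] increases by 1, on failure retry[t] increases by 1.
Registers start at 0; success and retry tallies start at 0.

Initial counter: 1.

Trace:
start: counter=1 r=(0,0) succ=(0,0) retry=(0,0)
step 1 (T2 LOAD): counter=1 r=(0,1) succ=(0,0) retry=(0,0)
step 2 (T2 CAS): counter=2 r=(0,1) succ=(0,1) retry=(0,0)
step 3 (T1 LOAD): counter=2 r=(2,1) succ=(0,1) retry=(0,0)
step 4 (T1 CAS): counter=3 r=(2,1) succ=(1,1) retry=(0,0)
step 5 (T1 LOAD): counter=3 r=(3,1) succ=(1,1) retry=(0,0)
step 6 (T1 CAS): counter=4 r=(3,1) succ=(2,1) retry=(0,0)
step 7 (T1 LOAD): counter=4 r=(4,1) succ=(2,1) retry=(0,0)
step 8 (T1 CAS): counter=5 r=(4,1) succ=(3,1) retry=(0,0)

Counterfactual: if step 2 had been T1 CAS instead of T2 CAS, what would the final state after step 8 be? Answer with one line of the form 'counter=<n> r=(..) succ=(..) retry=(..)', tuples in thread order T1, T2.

(re-executing from step 2 with the substitution; state before step 2: counter=1 r=(0,1) succ=(0,0) retry=(0,0))
step 2 (T1 CAS): counter=1 r=(0,1) succ=(0,0) retry=(1,0)
step 3 (T1 LOAD): counter=1 r=(1,1) succ=(0,0) retry=(1,0)
step 4 (T1 CAS): counter=2 r=(1,1) succ=(1,0) retry=(1,0)
step 5 (T1 LOAD): counter=2 r=(2,1) succ=(1,0) retry=(1,0)
step 6 (T1 CAS): counter=3 r=(2,1) succ=(2,0) retry=(1,0)
step 7 (T1 LOAD): counter=3 r=(3,1) succ=(2,0) retry=(1,0)
step 8 (T1 CAS): counter=4 r=(3,1) succ=(3,0) retry=(1,0)

counter=4 r=(3,1) succ=(3,0) retry=(1,0)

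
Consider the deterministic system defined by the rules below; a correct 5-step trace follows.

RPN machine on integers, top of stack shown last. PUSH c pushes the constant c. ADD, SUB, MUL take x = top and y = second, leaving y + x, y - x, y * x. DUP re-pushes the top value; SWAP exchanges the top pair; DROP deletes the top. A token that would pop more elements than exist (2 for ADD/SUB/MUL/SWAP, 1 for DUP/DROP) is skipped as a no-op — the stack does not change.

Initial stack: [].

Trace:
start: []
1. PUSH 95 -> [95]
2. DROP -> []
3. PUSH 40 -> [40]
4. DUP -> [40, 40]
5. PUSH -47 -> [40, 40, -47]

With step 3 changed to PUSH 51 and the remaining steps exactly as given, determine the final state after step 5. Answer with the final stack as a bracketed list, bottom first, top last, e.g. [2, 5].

[51, 51, -47]

(re-executing from step 3 with the substitution; state before step 3: [])
3. PUSH 51 -> [51]
4. DUP -> [51, 51]
5. PUSH -47 -> [51, 51, -47]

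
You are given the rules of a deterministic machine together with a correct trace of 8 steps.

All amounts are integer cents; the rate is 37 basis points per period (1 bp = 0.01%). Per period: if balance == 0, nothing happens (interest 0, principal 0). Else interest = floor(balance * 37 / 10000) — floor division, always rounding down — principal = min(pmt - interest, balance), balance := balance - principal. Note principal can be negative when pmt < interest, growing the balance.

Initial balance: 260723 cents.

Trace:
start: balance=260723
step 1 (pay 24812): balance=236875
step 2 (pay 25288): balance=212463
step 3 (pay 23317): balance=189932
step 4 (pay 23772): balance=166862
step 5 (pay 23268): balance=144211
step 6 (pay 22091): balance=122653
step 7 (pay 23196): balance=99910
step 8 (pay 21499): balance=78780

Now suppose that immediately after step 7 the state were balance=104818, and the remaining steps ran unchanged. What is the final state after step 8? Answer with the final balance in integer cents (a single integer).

83706

state after step 7 := balance=104818
step 8 (pay 21499): balance=83706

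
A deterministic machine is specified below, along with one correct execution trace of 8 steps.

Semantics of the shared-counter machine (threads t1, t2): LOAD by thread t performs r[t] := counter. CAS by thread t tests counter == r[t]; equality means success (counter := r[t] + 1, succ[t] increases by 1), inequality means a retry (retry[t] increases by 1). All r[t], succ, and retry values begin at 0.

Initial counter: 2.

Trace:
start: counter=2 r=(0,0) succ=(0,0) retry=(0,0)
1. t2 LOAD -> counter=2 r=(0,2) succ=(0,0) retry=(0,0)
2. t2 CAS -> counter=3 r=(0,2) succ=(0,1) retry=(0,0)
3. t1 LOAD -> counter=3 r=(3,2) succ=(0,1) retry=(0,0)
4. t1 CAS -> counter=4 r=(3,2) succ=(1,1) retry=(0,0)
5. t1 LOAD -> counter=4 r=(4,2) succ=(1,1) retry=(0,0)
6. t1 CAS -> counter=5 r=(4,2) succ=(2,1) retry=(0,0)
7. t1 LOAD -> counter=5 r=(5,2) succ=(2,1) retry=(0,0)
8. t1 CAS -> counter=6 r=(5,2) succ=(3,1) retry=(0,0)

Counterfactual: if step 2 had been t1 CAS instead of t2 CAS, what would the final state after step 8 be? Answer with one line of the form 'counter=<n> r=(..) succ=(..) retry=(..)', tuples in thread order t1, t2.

(re-executing from step 2 with the substitution; state before step 2: counter=2 r=(0,2) succ=(0,0) retry=(0,0))
2. t1 CAS -> counter=2 r=(0,2) succ=(0,0) retry=(1,0)
3. t1 LOAD -> counter=2 r=(2,2) succ=(0,0) retry=(1,0)
4. t1 CAS -> counter=3 r=(2,2) succ=(1,0) retry=(1,0)
5. t1 LOAD -> counter=3 r=(3,2) succ=(1,0) retry=(1,0)
6. t1 CAS -> counter=4 r=(3,2) succ=(2,0) retry=(1,0)
7. t1 LOAD -> counter=4 r=(4,2) succ=(2,0) retry=(1,0)
8. t1 CAS -> counter=5 r=(4,2) succ=(3,0) retry=(1,0)

counter=5 r=(4,2) succ=(3,0) retry=(1,0)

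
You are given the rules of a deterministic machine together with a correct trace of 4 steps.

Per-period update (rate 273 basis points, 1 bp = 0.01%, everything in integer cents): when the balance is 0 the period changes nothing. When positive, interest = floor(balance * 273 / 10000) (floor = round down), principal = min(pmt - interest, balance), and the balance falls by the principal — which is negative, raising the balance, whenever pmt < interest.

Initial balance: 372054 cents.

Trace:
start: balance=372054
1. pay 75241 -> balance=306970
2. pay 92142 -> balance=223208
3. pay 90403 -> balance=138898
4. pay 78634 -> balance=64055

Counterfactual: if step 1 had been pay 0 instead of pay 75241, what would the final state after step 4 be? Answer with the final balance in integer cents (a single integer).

(re-executing from step 1 with the substitution; state before step 1: balance=372054)
1. pay 0 -> balance=382211
2. pay 92142 -> balance=300503
3. pay 90403 -> balance=218303
4. pay 78634 -> balance=145628

145628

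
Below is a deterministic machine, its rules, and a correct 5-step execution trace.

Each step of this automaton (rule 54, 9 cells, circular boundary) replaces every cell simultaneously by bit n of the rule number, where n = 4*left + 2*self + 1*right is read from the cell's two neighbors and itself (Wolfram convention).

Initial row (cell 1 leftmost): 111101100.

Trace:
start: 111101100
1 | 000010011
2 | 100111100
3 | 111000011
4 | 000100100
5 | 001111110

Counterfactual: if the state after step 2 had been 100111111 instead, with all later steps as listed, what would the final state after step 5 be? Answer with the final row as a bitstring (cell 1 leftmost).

111110001

state after step 2 := 100111111
3 | 011000000
4 | 100100000
5 | 111110001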